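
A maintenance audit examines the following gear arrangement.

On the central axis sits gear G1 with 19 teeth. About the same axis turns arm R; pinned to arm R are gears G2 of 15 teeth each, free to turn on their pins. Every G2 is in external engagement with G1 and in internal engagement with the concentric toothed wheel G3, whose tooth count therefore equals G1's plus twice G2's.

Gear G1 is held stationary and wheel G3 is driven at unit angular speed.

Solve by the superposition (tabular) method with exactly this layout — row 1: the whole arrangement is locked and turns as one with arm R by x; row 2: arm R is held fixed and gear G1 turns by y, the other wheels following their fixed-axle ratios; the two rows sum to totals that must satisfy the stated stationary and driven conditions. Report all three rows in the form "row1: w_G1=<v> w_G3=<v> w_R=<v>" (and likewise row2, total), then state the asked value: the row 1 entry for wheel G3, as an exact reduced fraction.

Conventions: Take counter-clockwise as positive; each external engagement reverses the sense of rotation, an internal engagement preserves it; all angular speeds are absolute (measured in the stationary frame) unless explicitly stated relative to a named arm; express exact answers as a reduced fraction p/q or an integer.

row1: w_G1=49/68 w_G3=49/68 w_R=49/68
row2: w_G1=-49/68 w_G3=19/68 w_R=0
total: w_G1=0 w_G3=1 w_R=49/68
asked value: 49/68

planetary set (19T centre, 15T on arm, 49T internal) — Willis relation
row 1 (train locked, turned with arm): all members turn x
row 2: sun turns y, ring = −(19/49)·y, arm 0
boundary: total ω_sun = x + y = 0 and total ω_ring = x − (19/49)·y = 1  ⇒  y = -49/68, x = 49/68
row 2 ring = −(19/49)·(-49/68) = 19/68
totals (row 1 + row 2): sun 49/68 + (-49/68) = 0, ring 49/68 + 19/68 = 1, arm 49/68 + 0 = 49/68
asked cell (row1, ring) = 49/68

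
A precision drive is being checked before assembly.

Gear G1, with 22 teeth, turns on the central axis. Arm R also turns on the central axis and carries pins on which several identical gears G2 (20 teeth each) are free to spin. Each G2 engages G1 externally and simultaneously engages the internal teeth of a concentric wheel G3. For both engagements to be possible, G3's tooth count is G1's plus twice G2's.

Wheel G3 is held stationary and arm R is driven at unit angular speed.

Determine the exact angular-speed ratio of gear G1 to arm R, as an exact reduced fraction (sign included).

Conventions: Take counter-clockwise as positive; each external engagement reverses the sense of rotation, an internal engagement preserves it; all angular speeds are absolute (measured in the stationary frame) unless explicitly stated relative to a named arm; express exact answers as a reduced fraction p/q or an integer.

42/11

recognized (axles ride arm R): planetary set, 22/20/62 teeth
ring teeth: 22 + 2·20 = 62
22(ω_sun−ω_arm) = −62(ω_ring−ω_arm),  ω_ring = 0, ω_arm = 1
ω_sun = 1 − (62/22)(0−1) = 42/11
ω_out/ω_in = 42/11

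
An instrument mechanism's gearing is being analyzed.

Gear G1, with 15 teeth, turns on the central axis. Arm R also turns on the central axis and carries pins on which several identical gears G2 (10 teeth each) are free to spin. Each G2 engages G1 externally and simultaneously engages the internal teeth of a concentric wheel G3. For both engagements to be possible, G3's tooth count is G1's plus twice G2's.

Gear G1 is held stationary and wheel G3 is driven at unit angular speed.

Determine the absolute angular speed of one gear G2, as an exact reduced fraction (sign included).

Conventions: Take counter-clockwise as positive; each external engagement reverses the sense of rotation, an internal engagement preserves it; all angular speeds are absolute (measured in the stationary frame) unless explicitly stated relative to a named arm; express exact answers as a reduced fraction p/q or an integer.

7/4

recognized (axles ride arm R): planetary set, 15/10/35 teeth
ring teeth: 15 + 2·10 = 35
15(ω_sun−ω_arm) = −35(ω_ring−ω_arm),  ω_sun = 0, ω_ring = 1
15(0−ω_arm) = −35(1−ω_arm)  ⇒  50·ω_arm = 35  ⇒  ω_arm = 7/10
sun–planet mesh: 15·(0−7/10) = −10·(ω_p−ω_arm)  ⇒  ω_p−ω_arm = 21/20
ω_p = 7/10 + 21/20 = 7/4
exact speed ratio = 7/4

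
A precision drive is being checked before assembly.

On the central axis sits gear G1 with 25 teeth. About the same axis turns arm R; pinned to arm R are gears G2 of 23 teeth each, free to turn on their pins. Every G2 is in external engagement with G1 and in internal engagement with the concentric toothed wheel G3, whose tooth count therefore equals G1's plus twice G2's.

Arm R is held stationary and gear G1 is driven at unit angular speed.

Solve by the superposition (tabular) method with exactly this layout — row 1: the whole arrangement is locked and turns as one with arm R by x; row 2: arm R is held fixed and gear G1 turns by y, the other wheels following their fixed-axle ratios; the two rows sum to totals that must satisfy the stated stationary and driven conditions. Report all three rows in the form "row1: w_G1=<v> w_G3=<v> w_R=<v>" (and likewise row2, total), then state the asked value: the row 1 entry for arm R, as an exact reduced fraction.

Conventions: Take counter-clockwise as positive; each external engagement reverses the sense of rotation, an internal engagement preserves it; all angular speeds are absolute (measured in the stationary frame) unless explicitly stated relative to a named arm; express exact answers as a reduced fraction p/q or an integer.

recognized (axles ride arm R): planetary set, 25/23/71 teeth
row 1 — lock + rotate with arm: ω_sun = ω_ring = ω_arm = x
row 2: sun turns y, ring = −(25/71)·y, arm 0
boundary: total ω_arm = x = 0 and total ω_sun = x + y = 1  ⇒  y = 1, x = 0
row 2 ring = −(25/71)·1 = -25/71
totals (row 1 + row 2): sun 0 + 1 = 1, ring 0 + (-25/71) = -25/71, arm 0 + 0 = 0
asked cell (row1, arm) = 0

row1: w_G1=0 w_G3=0 w_R=0
row2: w_G1=1 w_G3=-25/71 w_R=0
total: w_G1=1 w_G3=-25/71 w_R=0
asked value: 0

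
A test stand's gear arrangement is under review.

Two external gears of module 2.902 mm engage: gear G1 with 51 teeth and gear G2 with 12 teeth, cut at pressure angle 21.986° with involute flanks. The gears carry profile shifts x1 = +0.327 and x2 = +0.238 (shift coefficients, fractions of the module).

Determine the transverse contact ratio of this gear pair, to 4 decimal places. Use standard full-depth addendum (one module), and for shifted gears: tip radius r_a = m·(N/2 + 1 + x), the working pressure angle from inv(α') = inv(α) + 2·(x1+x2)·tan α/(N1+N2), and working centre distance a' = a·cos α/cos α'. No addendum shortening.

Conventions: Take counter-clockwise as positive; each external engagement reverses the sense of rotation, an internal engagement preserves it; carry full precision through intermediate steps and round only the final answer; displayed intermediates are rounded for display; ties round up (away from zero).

1.4207

topology: single-mesh involute geometry — m = 2.902, 51T/12T pair
base radii: r_b1 = 68.619304, r_b2 = 16.145719
tip radii: r_a1 = 77.851954, r_a2 = 21.004676
inv(α') = inv(21.986°) + 2·(+0.327+0.238)·tan α/(51+12) = 0.02725565  ⇒  α' = 24.25871°
a' = a·cos α / cos α' = 91.4130·cos 21.986°/cos 24.25871° = 92.974725
action lengths: √(r_a1²−r_b1²) = 36.773875, √(r_a2²−r_b2²) = 13.435482
base pitch p_b = π·m·cos α = 8.453878
CR = (36.773875 + 13.435482 − 92.974725·sin 24.25871°)/8.453878 = 1.420650
contact ratio ≈ 1.4207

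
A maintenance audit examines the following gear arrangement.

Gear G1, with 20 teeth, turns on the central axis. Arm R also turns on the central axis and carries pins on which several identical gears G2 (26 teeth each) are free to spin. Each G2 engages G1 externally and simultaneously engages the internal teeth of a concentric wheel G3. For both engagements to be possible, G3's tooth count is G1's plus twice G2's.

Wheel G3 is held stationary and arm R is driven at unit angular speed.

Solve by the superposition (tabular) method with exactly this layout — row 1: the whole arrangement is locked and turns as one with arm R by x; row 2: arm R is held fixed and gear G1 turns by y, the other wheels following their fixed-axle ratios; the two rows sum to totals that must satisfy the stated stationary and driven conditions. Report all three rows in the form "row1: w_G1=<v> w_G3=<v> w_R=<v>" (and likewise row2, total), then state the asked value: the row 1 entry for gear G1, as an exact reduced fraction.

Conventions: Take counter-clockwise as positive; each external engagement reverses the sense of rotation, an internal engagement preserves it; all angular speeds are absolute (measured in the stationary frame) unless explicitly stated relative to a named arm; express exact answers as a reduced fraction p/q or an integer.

class = planetary set [G3 = 20+2·26 = 72; Willis about the carrier]
row 1 — lock + rotate with arm: ω_sun = ω_ring = ω_arm = x
superposition row 2 [arm held]: sun y, ring −(20/72)·y, arm 0
boundary: total ω_ring = x − (20/72)·y = 0 and total ω_arm = x = 1  ⇒  y = 18/5, x = 1
row 2 ring = −(20/72)·18/5 = -1
totals (row 1 + row 2): sun 1 + 18/5 = 23/5, ring 1 + (-1) = 0, arm 1 + 0 = 1
asked cell (row1, sun) = 1

row1: w_G1=1 w_G3=1 w_R=1
row2: w_G1=18/5 w_G3=-1 w_R=0
total: w_G1=23/5 w_G3=0 w_R=1
asked value: 1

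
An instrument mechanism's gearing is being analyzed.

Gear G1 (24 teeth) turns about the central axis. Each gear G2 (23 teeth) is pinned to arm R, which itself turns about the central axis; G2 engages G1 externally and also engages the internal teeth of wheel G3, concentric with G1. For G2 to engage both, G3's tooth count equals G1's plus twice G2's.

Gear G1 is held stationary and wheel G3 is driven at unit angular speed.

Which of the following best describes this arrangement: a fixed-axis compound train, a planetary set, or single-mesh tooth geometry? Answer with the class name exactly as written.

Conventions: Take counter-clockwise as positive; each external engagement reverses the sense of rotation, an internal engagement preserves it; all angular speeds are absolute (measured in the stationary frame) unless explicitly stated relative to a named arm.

planetary set

class = planetary set [G3 = 24+2·23 = 70; Willis about the carrier]
classification: planetary set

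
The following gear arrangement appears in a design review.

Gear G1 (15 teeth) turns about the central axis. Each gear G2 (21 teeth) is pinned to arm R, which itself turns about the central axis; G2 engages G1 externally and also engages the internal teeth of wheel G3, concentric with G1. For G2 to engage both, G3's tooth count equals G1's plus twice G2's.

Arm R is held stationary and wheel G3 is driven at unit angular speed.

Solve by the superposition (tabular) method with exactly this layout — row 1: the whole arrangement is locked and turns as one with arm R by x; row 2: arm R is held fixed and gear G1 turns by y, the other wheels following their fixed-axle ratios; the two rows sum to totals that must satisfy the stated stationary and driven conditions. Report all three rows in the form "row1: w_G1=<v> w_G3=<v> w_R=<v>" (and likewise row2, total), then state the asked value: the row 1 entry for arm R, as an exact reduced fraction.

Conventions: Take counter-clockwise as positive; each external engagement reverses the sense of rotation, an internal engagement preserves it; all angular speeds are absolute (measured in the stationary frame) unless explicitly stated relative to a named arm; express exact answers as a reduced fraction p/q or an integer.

row1: w_G1=0 w_G3=0 w_R=0
row2: w_G1=-19/5 w_G3=1 w_R=0
total: w_G1=-19/5 w_G3=1 w_R=0
asked value: 0

topology: planetary set — G1 15T / G2 21T / G3 57T, arm = carrier (Willis)
row 1 — lock + rotate with arm: ω_sun = ω_ring = ω_arm = x
row 2: sun turns y, ring = −(15/57)·y, arm 0
boundary: total ω_arm = x = 0 and total ω_ring = x − (15/57)·y = 1  ⇒  y = -19/5, x = 0
row 2 ring = −(15/57)·(-19/5) = 1
totals (row 1 + row 2): sun 0 + (-19/5) = -19/5, ring 0 + 1 = 1, arm 0 + 0 = 0
asked cell (row1, arm) = 0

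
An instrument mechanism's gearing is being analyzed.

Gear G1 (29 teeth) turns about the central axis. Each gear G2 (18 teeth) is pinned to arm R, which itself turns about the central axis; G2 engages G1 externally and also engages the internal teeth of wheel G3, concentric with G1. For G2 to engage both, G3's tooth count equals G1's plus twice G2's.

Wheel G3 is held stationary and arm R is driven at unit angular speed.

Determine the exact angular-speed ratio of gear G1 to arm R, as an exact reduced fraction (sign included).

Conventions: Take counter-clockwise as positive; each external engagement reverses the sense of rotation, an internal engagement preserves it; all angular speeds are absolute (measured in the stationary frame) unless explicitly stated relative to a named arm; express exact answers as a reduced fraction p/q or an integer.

planetary set (29T centre, 18T on arm, 65T internal) — Willis relation
ring teeth: 29 + 2·18 = 65
29(ω_sun−ω_arm) = −65(ω_ring−ω_arm),  ω_ring = 0, ω_arm = 1
ω_sun = 1 − (65/29)(0−1) = 94/29
ω_out/ω_in = 94/29

94/29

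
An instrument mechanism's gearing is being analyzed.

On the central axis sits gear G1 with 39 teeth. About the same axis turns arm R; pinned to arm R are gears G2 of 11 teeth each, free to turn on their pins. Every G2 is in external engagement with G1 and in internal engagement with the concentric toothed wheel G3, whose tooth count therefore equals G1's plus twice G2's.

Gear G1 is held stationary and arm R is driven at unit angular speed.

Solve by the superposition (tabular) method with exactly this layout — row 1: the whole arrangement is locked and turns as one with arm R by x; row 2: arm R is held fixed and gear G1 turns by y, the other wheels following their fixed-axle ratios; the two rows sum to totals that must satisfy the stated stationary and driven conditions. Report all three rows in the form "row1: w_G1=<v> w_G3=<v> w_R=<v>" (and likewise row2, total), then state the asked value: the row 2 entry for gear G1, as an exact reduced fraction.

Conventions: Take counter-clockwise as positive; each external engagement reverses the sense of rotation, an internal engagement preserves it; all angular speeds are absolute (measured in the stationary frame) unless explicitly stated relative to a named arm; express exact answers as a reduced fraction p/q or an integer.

row1: w_G1=1 w_G3=1 w_R=1
row2: w_G1=-1 w_G3=39/61 w_R=0
total: w_G1=0 w_G3=100/61 w_R=1
asked value: -1

planetary set (39T centre, 11T on arm, 61T internal) — Willis relation
row 1 — lock + rotate with arm: ω_sun = ω_ring = ω_arm = x
superposition row 2 [arm held]: sun y, ring −(39/61)·y, arm 0
boundary: total ω_sun = x + y = 0 and total ω_arm = x = 1  ⇒  y = -1, x = 1
row 2 ring = −(39/61)·(-1) = 39/61
totals (row 1 + row 2): sun 1 + (-1) = 0, ring 1 + 39/61 = 100/61, arm 1 + 0 = 1
asked cell (row2, sun) = -1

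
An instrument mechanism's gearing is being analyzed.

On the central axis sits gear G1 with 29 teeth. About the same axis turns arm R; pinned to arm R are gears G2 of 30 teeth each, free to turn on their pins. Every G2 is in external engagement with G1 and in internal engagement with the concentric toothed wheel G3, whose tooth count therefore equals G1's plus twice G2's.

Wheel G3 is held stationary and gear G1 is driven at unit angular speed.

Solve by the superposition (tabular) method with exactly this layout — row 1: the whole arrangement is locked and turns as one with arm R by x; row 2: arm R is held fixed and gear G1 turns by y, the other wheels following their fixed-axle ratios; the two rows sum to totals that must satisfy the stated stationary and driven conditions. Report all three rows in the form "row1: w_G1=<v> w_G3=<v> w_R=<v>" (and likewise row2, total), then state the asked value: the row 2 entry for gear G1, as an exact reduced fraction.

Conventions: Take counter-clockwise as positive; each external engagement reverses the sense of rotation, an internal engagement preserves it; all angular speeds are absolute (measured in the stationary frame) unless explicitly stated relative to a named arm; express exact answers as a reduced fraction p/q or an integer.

recognized (axles ride arm R): planetary set, 29/30/89 teeth
row 1 — lock + rotate with arm: ω_sun = ω_ring = ω_arm = x
superposition row 2 [arm held]: sun y, ring −(29/89)·y, arm 0
boundary: total ω_ring = x − (29/89)·y = 0 and total ω_sun = x + y = 1  ⇒  y = 89/118, x = 29/118
row 2 ring = −(29/89)·89/118 = -29/118
totals (row 1 + row 2): sun 29/118 + 89/118 = 1, ring 29/118 + (-29/118) = 0, arm 29/118 + 0 = 29/118
asked cell (row2, sun) = 89/118

row1: w_G1=29/118 w_G3=29/118 w_R=29/118
row2: w_G1=89/118 w_G3=-29/118 w_R=0
total: w_G1=1 w_G3=0 w_R=29/118
asked value: 89/118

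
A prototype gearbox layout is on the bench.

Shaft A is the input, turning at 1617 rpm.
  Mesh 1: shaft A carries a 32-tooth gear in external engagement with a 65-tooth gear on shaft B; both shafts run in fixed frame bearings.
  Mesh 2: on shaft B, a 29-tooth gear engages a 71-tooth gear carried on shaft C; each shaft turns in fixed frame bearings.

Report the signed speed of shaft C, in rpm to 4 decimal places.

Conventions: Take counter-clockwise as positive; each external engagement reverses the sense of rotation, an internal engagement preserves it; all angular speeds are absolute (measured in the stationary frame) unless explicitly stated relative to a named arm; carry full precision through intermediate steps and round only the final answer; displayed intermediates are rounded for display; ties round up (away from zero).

+325.1519 rpm

class = fixed-axis compound train [2 meshes; 2 ratios multiply, 2 sense flips]
mesh 1 [32T→65T]: ω = 1617.0000×32/65 = 796.0615 rpm, sense flips to −
mesh 2 [29T→71T]: ω = 796.0615×29/71 = 325.1519 rpm, sense flips to +
signed output speed = +325.1519 rpm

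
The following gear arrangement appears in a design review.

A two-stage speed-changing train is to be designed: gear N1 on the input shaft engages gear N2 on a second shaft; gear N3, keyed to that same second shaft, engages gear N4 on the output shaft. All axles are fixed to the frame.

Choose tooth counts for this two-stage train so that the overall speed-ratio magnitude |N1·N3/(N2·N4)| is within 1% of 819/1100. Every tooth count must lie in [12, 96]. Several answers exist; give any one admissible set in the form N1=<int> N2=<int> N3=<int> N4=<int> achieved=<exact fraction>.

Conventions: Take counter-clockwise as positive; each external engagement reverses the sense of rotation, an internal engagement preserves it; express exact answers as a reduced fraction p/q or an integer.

design class (target 819/1100): fixed-axis compound train
target = 819/1100 in lowest terms: an exact hit needs N1·N3 = k·819 and N2·N4 = k·1100 for one integer k, every count in [12, 96]; additionally prefer no 1:1 stage (N1 ≠ N2, N3 ≠ N4)
k = 1: N1·N3 = 819 = 13·63, N2·N4 = 1100 = 20·55
achieved = 13·63/(20·55) = 819/1100; |achieved − target| = 0 ≤ 819/110000 ✓

N1=13 N2=20 N3=63 N4=55 achieved=819/1100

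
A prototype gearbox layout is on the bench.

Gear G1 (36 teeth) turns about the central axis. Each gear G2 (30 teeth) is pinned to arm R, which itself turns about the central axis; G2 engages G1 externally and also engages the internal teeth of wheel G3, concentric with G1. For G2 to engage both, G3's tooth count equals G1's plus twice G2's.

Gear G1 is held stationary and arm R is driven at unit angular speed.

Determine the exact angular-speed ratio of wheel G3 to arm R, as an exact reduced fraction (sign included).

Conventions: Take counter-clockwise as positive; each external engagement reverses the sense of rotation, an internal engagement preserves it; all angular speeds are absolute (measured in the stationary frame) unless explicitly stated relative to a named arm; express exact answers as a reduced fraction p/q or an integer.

planetary set (36T centre, 30T on arm, 96T internal) — Willis relation
ring teeth: 36 + 2·30 = 96
36(ω_sun−ω_arm) = −96(ω_ring−ω_arm),  ω_sun = 0, ω_arm = 1
ω_ring = 1 − (36/96)(0−1) = 11/8
ω_out/ω_in = 11/8

11/8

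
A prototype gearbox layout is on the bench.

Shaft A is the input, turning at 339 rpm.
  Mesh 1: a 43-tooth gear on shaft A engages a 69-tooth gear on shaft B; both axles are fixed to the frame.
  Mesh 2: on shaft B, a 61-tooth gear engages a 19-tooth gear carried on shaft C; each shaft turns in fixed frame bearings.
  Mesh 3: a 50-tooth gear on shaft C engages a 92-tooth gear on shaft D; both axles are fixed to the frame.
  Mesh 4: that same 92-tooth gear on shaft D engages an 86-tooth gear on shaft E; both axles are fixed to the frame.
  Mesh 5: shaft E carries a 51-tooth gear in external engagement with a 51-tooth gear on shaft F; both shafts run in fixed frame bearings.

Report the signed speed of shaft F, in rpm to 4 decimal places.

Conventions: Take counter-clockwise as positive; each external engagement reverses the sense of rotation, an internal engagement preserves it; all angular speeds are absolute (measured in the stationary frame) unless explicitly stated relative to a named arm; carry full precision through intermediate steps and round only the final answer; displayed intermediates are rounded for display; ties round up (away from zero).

class = fixed-axis compound train [5 meshes; 5 ratios multiply, 5 sense flips]
mesh 1 [43T→69T]: ω = 339.0000×43/69 = 211.2609 rpm, sense flips to −
mesh 2 [61T→19T]: ω = 211.2609×61/19 = 678.2586 rpm, sense flips to +
mesh 3 [50T→92T]: ω = 678.2586×50/92 = 368.6188 rpm, sense flips to −
mesh 4 [92T→86T]: ω = 368.6188×92/86 = 394.3364 rpm, sense flips to +
mesh 5 [51T→51T]: ω = 394.3364×51/51 = 394.3364 rpm, sense flips to −
signed output speed = -394.3364 rpm

-394.3364 rpm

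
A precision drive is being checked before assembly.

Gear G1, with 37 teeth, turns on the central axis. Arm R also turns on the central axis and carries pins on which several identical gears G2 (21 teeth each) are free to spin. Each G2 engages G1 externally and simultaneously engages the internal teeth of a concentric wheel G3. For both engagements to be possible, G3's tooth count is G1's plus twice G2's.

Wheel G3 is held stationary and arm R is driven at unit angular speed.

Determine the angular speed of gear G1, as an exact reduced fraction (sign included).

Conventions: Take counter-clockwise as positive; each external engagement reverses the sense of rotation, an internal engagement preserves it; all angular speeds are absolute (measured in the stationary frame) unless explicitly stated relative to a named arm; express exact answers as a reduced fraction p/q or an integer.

topology: planetary set — G1 37T / G2 21T / G3 79T, arm = carrier (Willis)
ring teeth: 37 + 2·21 = 79
37(ω_sun−ω_arm) = −79(ω_ring−ω_arm),  ω_ring = 0, ω_arm = 1
ω_sun = 1 − (79/37)(0−1) = 116/37
exact speed ratio = 116/37

116/37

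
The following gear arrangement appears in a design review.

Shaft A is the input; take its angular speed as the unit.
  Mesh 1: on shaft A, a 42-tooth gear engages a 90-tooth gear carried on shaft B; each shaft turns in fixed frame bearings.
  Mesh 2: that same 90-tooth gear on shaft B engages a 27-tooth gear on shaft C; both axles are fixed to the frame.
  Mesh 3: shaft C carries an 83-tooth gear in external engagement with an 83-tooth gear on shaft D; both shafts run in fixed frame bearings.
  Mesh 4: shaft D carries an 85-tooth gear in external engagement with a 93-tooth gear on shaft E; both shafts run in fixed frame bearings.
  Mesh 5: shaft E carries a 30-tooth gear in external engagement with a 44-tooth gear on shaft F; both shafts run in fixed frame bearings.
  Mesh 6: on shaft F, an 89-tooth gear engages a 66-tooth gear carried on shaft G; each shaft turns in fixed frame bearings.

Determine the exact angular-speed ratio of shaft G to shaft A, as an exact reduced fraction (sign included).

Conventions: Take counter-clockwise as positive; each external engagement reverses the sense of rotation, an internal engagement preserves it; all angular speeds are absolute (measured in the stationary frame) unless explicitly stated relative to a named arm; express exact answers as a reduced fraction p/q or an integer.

264775/202554

class = fixed-axis compound train [6 meshes; 6 ratios multiply, 6 sense flips]
mesh 1 [42T→90T]: running ratio 7/15, sense −
mesh 2 [90T→27T]: running ratio 14/9, sense +
mesh 3 [83T→83T]: running ratio 14/9, sense −
mesh 4 [85T→93T]: running ratio 1190/837, sense +
mesh 5 [30T→44T]: running ratio 2975/3069, sense −
mesh 6 [89T→66T]: running ratio 264775/202554, sense +
ω_out/ω_in = 264775/202554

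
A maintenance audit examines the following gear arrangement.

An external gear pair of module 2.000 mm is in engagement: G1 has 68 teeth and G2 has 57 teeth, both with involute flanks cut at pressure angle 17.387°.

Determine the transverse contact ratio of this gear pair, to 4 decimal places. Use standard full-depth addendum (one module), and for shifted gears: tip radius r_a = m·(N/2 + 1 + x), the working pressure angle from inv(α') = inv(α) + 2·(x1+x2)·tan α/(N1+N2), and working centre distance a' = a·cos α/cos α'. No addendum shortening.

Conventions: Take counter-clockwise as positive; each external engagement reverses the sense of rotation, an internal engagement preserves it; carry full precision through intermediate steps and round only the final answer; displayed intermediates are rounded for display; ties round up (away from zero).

single-mesh involute tooth geometry (68T engaging 57T at module 2.000)
base radii: r_b1 = 64.892954, r_b2 = 54.395565
tip radii: r_a1 = 70.000000, r_a2 = 59.000000
no profile shift: α' = α, a' = a
action lengths: √(r_a1²−r_b1²) = 26.246990, √(r_a2²−r_b2²) = 22.850001
base pitch p_b = π·m·cos α = 5.996095
CR = (26.246990 + 22.850001 − 125.000000·sin 17.38700°)/5.996095 = 1.958601
contact ratio ≈ 1.9586

1.9586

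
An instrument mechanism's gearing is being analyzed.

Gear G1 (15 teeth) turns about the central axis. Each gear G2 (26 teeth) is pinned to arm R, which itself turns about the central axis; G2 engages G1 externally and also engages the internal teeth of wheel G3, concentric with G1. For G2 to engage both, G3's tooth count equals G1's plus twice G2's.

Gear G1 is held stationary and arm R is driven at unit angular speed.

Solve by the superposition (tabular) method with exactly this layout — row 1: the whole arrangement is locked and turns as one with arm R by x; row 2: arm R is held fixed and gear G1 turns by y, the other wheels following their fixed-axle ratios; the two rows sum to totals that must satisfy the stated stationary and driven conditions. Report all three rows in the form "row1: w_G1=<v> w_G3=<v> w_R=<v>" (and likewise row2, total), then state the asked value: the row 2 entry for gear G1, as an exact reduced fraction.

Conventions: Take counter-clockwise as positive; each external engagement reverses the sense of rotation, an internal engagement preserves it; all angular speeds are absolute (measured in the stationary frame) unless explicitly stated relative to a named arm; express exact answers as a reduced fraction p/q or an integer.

row1: w_G1=1 w_G3=1 w_R=1
row2: w_G1=-1 w_G3=15/67 w_R=0
total: w_G1=0 w_G3=82/67 w_R=1
asked value: -1

recognized (axles ride arm R): planetary set, 15/26/67 teeth
row 1: whole set turns with the arm by x
superposition row 2 [arm held]: sun y, ring −(15/67)·y, arm 0
boundary: total ω_sun = x + y = 0 and total ω_arm = x = 1  ⇒  y = -1, x = 1
row 2 ring = −(15/67)·(-1) = 15/67
totals (row 1 + row 2): sun 1 + (-1) = 0, ring 1 + 15/67 = 82/67, arm 1 + 0 = 1
asked cell (row2, sun) = -1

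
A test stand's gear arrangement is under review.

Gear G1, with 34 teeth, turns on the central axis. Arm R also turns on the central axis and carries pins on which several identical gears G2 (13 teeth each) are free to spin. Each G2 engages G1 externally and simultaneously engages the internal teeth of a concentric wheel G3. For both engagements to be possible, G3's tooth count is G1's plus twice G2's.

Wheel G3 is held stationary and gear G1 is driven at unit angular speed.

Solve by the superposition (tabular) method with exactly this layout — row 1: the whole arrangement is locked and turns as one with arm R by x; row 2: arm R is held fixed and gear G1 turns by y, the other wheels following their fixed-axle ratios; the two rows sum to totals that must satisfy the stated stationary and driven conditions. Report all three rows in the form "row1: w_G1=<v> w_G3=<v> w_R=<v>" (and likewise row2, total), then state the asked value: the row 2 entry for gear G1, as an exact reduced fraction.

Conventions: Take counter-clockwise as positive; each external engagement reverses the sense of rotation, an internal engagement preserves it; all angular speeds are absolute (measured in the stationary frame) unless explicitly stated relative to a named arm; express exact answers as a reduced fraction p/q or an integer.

row1: w_G1=17/47 w_G3=17/47 w_R=17/47
row2: w_G1=30/47 w_G3=-17/47 w_R=0
total: w_G1=1 w_G3=0 w_R=17/47
asked value: 30/47

class = planetary set [G3 = 34+2·13 = 60; Willis about the carrier]
row 1 — lock + rotate with arm: ω_sun = ω_ring = ω_arm = x
row 2: sun turns y, ring = −(34/60)·y, arm 0
boundary: total ω_ring = x − (34/60)·y = 0 and total ω_sun = x + y = 1  ⇒  y = 30/47, x = 17/47
row 2 ring = −(34/60)·30/47 = -17/47
totals (row 1 + row 2): sun 17/47 + 30/47 = 1, ring 17/47 + (-17/47) = 0, arm 17/47 + 0 = 17/47
asked cell (row2, sun) = 30/47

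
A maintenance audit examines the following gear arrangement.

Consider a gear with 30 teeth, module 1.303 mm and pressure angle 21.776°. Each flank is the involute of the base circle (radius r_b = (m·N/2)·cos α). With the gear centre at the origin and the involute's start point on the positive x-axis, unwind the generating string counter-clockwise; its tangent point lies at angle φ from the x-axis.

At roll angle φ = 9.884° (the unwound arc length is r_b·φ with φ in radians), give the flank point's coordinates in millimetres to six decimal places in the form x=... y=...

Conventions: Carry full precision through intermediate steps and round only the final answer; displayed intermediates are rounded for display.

class = single-mesh tooth geometry [base-circle involute, m = 1.303, 30T]
pitch radius r_p = m·N/2 = 1.303·30/2 = 19.545000
base radius r_b = r_p·cos α = 19.545000·cos 21.776° = 18.150294
roll angle φ = 9.884° = 0.17250834 rad
x = r_b·(cos φ + φ·sin φ) = 18.418357
y = r_b·(sin φ − φ·cos φ) = 0.030967

x=18.418357 y=0.030967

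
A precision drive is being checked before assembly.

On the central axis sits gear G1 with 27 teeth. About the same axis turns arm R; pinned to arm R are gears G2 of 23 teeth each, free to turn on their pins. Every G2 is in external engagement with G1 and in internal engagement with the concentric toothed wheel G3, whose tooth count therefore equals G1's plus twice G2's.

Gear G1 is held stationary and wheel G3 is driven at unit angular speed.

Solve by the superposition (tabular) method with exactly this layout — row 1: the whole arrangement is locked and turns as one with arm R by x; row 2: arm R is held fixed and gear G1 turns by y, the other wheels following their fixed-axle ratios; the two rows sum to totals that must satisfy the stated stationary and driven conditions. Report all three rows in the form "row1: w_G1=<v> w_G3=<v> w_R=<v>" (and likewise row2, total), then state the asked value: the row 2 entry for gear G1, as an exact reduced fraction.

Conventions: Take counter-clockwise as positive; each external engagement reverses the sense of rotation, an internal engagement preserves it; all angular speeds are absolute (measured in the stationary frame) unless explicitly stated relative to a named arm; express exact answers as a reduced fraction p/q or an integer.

recognized (axles ride arm R): planetary set, 27/23/73 teeth
row 1: whole set turns with the arm by x
row 2 (arm held, sun turns y): ω_ring = −(27/73)·y, ω_arm = 0
boundary: total ω_sun = x + y = 0 and total ω_ring = x − (27/73)·y = 1  ⇒  y = -73/100, x = 73/100
row 2 ring = −(27/73)·(-73/100) = 27/100
totals (row 1 + row 2): sun 73/100 + (-73/100) = 0, ring 73/100 + 27/100 = 1, arm 73/100 + 0 = 73/100
asked cell (row2, sun) = -73/100

row1: w_G1=73/100 w_G3=73/100 w_R=73/100
row2: w_G1=-73/100 w_G3=27/100 w_R=0
total: w_G1=0 w_G3=1 w_R=73/100
asked value: -73/100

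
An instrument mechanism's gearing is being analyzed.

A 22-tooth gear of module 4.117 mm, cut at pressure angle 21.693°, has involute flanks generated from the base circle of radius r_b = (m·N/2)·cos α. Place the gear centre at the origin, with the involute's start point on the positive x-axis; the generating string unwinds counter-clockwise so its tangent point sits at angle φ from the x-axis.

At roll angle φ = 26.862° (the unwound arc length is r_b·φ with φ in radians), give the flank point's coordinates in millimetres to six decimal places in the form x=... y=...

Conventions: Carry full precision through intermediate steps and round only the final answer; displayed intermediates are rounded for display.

recognized (one wheel, involute flank): single-mesh tooth geometry, m = 4.117, N = 22
pitch radius r_p = m·N/2 = 4.117·22/2 = 45.287000
base radius r_b = r_p·cos α = 45.287000·cos 21.693° = 42.079672
roll angle φ = 26.862° = 0.46883034 rad
x = r_b·(cos φ + φ·sin φ) = 46.453230
y = r_b·(sin φ − φ·cos φ) = 1.413911

x=46.453230 y=1.413911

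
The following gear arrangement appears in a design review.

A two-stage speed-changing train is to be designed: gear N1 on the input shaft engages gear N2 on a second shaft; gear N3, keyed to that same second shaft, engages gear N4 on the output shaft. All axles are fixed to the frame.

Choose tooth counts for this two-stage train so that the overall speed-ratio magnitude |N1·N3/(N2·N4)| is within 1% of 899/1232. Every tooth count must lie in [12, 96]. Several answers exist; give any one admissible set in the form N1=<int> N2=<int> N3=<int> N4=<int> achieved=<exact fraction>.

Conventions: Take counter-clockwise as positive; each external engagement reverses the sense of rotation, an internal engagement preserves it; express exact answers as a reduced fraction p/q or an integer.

N1=29 N2=14 N3=31 N4=88 achieved=899/1232

2-stage fixed-axis compound train for ratio 899/1232
target = 899/1232 in lowest terms: an exact hit needs N1·N3 = k·899 and N2·N4 = k·1232 for one integer k, every count in [12, 96]; additionally prefer no 1:1 stage (N1 ≠ N2, N3 ≠ N4)
k = 1: N1·N3 = 899 = 29·31, N2·N4 = 1232 = 14·88
achieved = 29·31/(14·88) = 899/1232; |achieved − target| = 0 ≤ 899/123200 ✓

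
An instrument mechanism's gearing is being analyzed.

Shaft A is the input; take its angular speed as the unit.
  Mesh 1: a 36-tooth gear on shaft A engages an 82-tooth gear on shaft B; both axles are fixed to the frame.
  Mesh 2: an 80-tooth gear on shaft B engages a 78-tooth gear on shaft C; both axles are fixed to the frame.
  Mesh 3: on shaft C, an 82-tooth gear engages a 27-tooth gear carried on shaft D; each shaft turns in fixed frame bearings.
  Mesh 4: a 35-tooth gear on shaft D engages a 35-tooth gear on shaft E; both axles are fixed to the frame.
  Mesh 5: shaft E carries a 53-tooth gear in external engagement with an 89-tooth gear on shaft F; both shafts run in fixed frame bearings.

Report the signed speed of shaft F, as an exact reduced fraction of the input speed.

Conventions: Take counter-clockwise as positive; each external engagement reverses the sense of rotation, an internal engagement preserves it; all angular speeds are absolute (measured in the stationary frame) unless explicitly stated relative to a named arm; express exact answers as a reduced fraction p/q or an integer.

-8480/10413

5-mesh fixed-axis compound train (all bearings frame-fixed)
mesh 1 [36T→82T]: |ω|/ω_in = 1×36/82 = 18/41, sense flips to −
mesh 2 [80T→78T]: |ω|/ω_in = (18/41)×80/78 = 240/533, sense flips to +
mesh 3 [82T→27T]: |ω|/ω_in = (240/533)×82/27 = 160/117, sense flips to −
mesh 4 [35T→35T]: |ω|/ω_in = (160/117)×35/35 = 160/117, sense flips to +
mesh 5 [53T→89T]: |ω|/ω_in = (160/117)×53/89 = 8480/10413, sense flips to −
signed output speed (× input speed) = -8480/10413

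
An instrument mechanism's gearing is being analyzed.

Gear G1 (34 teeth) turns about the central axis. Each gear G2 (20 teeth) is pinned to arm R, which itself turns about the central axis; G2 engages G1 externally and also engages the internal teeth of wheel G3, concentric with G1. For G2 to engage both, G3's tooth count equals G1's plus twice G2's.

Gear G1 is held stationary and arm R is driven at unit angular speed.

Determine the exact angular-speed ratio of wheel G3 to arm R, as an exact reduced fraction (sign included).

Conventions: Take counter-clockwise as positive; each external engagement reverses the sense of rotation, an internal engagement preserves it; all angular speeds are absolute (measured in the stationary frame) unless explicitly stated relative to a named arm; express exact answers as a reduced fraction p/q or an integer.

54/37

planetary set (34T centre, 20T on arm, 74T internal) — Willis relation
ring teeth: 34 + 2·20 = 74
34(ω_sun−ω_arm) = −74(ω_ring−ω_arm),  ω_sun = 0, ω_arm = 1
ω_ring = 1 − (34/74)(0−1) = 54/37
ω_out/ω_in = 54/37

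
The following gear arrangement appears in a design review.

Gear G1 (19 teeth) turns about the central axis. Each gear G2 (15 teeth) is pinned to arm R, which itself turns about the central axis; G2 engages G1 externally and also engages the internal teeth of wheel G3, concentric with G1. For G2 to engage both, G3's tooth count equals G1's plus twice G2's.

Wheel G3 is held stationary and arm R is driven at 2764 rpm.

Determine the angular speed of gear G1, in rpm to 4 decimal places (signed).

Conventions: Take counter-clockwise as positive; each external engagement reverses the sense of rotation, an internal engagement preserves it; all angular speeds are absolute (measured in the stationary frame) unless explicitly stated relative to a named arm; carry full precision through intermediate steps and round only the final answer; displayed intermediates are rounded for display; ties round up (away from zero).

planetary set (19T centre, 15T on arm, 49T internal) — Willis relation
normalise by the input: solve with ω_arm = 1, then scale by 2764 rpm
ring teeth: 19 + 2·15 = 49
19(ω_sun−ω_arm) = −49(ω_ring−ω_arm),  ω_ring = 0, ω_arm = 1
ω_sun = 1 − (49/19)(0−1) = 68/19
scale: ω_sun = 68/19 × 2764 rpm = +9892.2105 rpm

+9892.2105 rpm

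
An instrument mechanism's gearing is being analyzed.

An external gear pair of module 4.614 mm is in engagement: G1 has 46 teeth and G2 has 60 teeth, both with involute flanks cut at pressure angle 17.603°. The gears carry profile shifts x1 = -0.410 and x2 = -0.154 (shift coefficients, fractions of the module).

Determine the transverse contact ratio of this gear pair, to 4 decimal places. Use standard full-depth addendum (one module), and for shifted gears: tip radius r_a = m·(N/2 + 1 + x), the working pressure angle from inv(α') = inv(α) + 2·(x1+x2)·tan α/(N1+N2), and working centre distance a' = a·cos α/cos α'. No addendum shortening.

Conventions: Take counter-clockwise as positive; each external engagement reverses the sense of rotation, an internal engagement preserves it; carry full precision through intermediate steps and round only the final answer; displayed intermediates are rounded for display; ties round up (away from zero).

class = single-mesh tooth geometry [involute pair 46T × 60T, m = 4.614]
base radii: r_b1 = 101.152820, r_b2 = 131.938461
tip radii: r_a1 = 108.844260, r_a2 = 142.323444
inv(α') = inv(17.603°) + 2·(-0.410-0.154)·tan α/(46+60) = 0.00666971  ⇒  α' = 15.40341°
a' = a·cos α / cos α' = 244.5420·cos 17.603°/cos 15.40341° = 241.775975
action lengths: √(r_a1²−r_b1²) = 40.189302, √(r_a2²−r_b2²) = 53.368580
base pitch p_b = π·m·cos α = 13.816563
CR = (40.189302 + 53.368580 − 241.775975·sin 15.40341°)/13.816563 = 2.123459
contact ratio ≈ 2.1235

2.1235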